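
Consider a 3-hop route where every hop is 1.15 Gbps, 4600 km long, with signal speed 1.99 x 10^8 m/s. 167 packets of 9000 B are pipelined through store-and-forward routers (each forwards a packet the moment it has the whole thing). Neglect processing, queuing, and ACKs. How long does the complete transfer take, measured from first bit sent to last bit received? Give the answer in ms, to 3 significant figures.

Per-hop transmission t_tx = L/R = 72000/1150000000 = 0.0626087 ms.
Per-hop propagation t_prop = 4600000/199000000 = 23.1156 ms.
Pipeline fill: first packet needs 3·t_tx to clear all hops; remaining 166 packets each add one t_tx.
Total = (3+167-1)·t_tx + 3·t_prop = 169·0.0626087 + 3·23.1156 = 79.9 ms.

79.9 ms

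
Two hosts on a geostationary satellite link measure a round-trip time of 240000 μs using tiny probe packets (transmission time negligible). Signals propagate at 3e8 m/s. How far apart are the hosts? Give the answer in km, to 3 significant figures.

One-way propagation = RTT/2 = 120000 μs.
d = s × t = 300000000 × 0.12 = 36000 km.

36000 km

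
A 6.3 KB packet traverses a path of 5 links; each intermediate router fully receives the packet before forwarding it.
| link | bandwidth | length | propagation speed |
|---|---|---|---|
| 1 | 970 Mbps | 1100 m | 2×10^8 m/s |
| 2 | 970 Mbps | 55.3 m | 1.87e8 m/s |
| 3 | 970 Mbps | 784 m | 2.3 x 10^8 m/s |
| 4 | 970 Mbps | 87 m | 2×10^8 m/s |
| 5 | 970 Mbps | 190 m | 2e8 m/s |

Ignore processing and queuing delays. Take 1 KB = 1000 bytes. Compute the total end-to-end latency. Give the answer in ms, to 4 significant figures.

0.2704 ms

L = 50400 bits.
Transmission delay per hop = L/R = 50400/970000000 = 0.0519588 ms; 5 hops → 0.259794 ms.
Propagation delays (d/s per hop): 0.0055, 0.000295722, 0.0034087, 0.000435, 0.00095 ms; sum = 0.0105894 ms.
End-to-end = 0.2704 ms.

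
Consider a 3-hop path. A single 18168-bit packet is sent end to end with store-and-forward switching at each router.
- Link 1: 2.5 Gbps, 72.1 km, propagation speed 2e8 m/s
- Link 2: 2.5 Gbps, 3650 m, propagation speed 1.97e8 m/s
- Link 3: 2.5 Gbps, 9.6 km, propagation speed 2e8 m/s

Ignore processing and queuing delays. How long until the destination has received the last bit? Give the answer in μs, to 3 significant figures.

Transmission delay per hop = L/R = 18168/2500000000 = 7.2672 μs; 3 hops → 21.8016 μs.
Propagation delays (d/s per hop): 360.5, 18.5279, 48 μs; sum = 427.028 μs.
End-to-end = 449 μs.

449 μs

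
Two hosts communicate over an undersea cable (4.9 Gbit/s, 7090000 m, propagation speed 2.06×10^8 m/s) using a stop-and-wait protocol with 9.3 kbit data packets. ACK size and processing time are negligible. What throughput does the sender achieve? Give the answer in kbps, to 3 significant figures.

135 kbps

t_tx = L/R = 9300/4900000000 = 1.89796e-06 s.
t_prop = 7090000/206000000 = 0.0344175 s; RTT = 0.068835 s.
Cycle = t_tx + RTT = 0.0688368 s.
Throughput = L / cycle = 9300 / 0.0688368 = 135 kbps.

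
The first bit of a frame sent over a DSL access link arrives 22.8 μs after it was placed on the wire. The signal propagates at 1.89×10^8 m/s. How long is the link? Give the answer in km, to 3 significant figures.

4.31 km

d = s × t_prop = 189000000 × 2.28e-05 = 4.31 km.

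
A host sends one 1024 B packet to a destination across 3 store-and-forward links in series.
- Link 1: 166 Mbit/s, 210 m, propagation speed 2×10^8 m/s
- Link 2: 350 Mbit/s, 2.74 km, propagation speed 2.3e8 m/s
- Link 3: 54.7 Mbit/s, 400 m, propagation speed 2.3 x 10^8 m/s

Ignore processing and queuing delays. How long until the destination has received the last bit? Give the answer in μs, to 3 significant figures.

L = 1024 × 8 = 8192 bits.
Transmission delays (L/R per hop): 49.3494, 23.4057, 149.762 μs; sum = 222.517 μs.
Propagation delays (d/s per hop): 1.05, 11.913, 1.73913 μs; sum = 14.7022 μs.
End-to-end = 237 μs.

237 μs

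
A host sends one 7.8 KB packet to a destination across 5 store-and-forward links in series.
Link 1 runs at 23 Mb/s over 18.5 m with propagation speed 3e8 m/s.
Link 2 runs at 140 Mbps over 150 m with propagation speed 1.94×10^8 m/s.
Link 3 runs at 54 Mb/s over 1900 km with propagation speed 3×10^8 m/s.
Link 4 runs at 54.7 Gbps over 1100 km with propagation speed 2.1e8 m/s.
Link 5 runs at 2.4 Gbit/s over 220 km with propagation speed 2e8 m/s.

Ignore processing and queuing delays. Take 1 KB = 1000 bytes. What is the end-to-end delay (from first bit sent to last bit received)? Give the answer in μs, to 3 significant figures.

17000 μs

L = 62400 bits.
Transmission delays (L/R per hop): 2713.04, 445.714, 1155.56, 1.14077, 26 μs; sum = 4341.45 μs.
Propagation delays (d/s per hop): 0.0616667, 0.773196, 6333.33, 5238.1, 1100 μs; sum = 12672.3 μs.
End-to-end = 17000 μs.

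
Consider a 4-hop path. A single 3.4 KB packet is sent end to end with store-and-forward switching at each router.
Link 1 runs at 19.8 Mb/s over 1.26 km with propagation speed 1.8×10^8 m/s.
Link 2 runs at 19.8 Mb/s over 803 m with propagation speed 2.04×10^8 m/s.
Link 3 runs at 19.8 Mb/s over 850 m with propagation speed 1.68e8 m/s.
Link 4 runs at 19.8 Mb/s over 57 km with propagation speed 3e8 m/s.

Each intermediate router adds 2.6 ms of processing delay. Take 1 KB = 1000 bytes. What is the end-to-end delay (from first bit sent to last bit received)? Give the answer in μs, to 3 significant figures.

L = 27200 bits.
Transmission delay per hop = L/R = 27200/19800000 = 1373.74 μs; 4 hops → 5494.95 μs.
Propagation delays (d/s per hop): 7, 3.93627, 5.05952, 190 μs; sum = 205.996 μs.
Processing at 3 router(s): 3 × 2.6 ms = 7800 μs.
End-to-end = 13500 μs.

13500 μs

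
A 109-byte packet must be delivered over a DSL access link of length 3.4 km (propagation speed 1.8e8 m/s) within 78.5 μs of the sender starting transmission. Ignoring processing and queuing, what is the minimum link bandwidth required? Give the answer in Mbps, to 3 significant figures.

14.6 Mbps

L = 872 bits.
Propagation delay = 3400 / 180000000 = 18.8889 μs.
Transmission budget = 78.5 − 18.8889 = 59.6111 μs.
R ≥ L / t_tx = 872 bits / 5.96111e-05 s = 14.6 Mbps.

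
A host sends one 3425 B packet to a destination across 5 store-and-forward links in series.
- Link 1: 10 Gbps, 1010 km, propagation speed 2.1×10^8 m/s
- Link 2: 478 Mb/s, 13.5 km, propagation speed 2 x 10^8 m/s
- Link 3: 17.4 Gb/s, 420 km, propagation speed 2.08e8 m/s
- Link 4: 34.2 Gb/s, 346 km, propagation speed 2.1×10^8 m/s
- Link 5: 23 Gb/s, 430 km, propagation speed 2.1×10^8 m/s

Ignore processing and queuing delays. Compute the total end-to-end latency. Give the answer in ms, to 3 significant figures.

L = 3425 × 8 = 27400 bits.
Transmission delays (L/R per hop): 0.00274, 0.0573222, 0.00157471, 0.00080117, 0.0011913 ms; sum = 0.0636294 ms.
Propagation delays (d/s per hop): 4.80952, 0.0675, 2.01923, 1.64762, 2.04762 ms; sum = 10.5915 ms.
End-to-end = 10.7 ms.

10.7 ms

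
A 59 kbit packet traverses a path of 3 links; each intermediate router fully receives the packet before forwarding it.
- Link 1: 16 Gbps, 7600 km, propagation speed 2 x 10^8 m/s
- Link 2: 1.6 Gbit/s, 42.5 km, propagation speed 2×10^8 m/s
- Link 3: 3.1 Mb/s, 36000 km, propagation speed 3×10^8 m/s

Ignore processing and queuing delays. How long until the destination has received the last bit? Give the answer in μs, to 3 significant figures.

L = 59000 bits.
Transmission delays (L/R per hop): 3.6875, 36.875, 19032.3 μs; sum = 19072.8 μs.
Propagation delays (d/s per hop): 38000, 212.5, 120000 μs; sum = 158213 μs.
End-to-end = 177000 μs.

177000 μs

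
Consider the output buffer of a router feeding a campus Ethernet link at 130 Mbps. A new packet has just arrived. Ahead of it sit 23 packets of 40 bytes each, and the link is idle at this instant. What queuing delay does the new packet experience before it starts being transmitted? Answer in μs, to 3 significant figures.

56.6 μs

Each queued packet: L/R = 320/130000000 = 2.46154 μs.
23 queued → 56.6154 μs.
Queuing delay = 56.6 μs.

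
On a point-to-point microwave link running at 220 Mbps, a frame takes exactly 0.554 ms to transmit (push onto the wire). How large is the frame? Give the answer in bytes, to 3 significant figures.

L = R × t_tx = 220000000 b/s × 0.000554 s = 121880 bits.
In bytes: 121880 / 8 = 15200 bytes.

15200 bytes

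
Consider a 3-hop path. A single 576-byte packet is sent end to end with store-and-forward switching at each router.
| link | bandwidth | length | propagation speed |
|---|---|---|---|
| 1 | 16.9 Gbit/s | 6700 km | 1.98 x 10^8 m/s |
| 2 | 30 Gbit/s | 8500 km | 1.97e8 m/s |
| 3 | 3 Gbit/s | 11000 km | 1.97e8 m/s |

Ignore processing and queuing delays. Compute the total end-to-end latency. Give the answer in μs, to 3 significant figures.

133000 μs

L = 576 × 8 = 4608 bits.
Transmission delays (L/R per hop): 0.272663, 0.1536, 1.536 μs; sum = 1.96226 μs.
Propagation delays (d/s per hop): 33838.4, 43147.2, 55837.6 μs; sum = 132823 μs.
End-to-end = 133000 μs.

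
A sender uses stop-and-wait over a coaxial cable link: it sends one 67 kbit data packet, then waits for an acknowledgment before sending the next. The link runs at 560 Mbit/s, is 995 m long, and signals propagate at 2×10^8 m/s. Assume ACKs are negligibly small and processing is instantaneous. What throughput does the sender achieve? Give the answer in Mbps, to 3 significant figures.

t_tx = L/R = 67000/560000000 = 0.000119643 s.
t_prop = 995/200000000 = 4.975e-06 s; RTT = 9.95e-06 s.
Cycle = t_tx + RTT = 0.000129593 s.
Throughput = L / cycle = 67000 / 0.000129593 = 517 Mbps.

517 Mbps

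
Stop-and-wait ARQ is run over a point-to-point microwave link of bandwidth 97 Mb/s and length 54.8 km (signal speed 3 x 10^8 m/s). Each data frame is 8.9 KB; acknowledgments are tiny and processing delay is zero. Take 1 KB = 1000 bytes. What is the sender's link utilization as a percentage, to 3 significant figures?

66.8 %

t_tx = L/R = 71200/97000000 = 0.000734021 s.
t_prop = 54800/300000000 = 0.000182667 s; RTT = 0.000365333 s.
Cycle = t_tx + RTT = 0.00109935 s.
Utilization = t_tx / cycle = 0.000734021/0.00109935 = 66.8 %.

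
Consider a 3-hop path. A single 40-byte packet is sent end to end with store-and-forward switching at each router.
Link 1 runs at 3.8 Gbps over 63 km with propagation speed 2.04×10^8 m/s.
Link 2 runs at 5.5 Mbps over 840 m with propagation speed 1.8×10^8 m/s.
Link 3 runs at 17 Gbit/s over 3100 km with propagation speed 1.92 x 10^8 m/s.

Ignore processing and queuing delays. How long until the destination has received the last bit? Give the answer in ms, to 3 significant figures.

L = 40 × 8 = 320 bits.
Transmission delays (L/R per hop): 8.42105e-05, 0.0581818, 1.88235e-05 ms; sum = 0.0582849 ms.
Propagation delays (d/s per hop): 0.308824, 0.00466667, 16.1458 ms; sum = 16.4593 ms.
End-to-end = 16.5 ms.

16.5 ms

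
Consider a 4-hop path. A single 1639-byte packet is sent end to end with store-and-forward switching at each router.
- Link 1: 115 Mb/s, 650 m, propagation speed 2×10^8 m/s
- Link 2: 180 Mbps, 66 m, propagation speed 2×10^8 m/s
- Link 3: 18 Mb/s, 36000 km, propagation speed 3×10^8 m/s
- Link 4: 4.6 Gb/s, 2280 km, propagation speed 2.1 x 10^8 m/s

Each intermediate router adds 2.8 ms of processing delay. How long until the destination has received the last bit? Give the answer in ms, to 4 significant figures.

L = 1639 × 8 = 13112 bits.
Transmission delays (L/R per hop): 0.114017, 0.0728444, 0.728444, 0.00285043 ms; sum = 0.918157 ms.
Propagation delays (d/s per hop): 0.00325, 0.00033, 120, 10.8571 ms; sum = 130.861 ms.
Processing at 3 router(s): 3 × 2.8 ms = 8.4 ms.
End-to-end = 140.2 ms.

140.2 ms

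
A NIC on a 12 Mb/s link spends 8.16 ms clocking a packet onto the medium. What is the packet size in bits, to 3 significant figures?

L = R × t_tx = 12000000 b/s × 0.00816 s = 97920 bits.

97900 bits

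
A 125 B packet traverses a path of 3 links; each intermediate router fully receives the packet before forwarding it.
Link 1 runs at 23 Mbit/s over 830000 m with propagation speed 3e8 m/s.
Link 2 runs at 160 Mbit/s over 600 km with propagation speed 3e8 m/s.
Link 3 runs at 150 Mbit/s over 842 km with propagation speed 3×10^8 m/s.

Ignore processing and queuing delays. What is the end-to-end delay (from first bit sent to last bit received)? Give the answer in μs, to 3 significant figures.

L = 125 × 8 = 1000 bits.
Transmission delays (L/R per hop): 43.4783, 6.25, 6.66667 μs; sum = 56.3949 μs.
Propagation delays (d/s per hop): 2766.67, 2000, 2806.67 μs; sum = 7573.33 μs.
End-to-end = 7630 μs.

7630 μs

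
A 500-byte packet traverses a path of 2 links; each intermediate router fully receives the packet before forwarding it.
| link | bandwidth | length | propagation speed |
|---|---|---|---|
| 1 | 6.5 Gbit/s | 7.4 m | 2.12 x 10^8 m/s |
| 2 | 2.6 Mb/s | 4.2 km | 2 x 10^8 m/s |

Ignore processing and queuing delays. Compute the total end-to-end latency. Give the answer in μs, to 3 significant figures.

L = 500 × 8 = 4000 bits.
Transmission delays (L/R per hop): 0.615385, 1538.46 μs; sum = 1539.08 μs.
Propagation delays (d/s per hop): 0.0349057, 21 μs; sum = 21.0349 μs.
End-to-end = 1560 μs.

1560 μs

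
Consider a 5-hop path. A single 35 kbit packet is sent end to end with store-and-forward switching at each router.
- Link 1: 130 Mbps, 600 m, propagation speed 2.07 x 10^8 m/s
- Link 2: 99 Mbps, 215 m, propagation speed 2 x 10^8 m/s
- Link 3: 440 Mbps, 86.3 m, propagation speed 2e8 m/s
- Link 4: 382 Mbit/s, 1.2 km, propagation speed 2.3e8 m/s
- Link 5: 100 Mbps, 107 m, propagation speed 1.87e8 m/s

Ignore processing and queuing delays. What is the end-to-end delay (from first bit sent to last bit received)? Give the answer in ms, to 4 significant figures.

1.154 ms

L = 35000 bits.
Transmission delays (L/R per hop): 0.269231, 0.353535, 0.0795455, 0.091623, 0.35 ms; sum = 1.14393 ms.
Propagation delays (d/s per hop): 0.00289855, 0.001075, 0.0004315, 0.00521739, 0.000572193 ms; sum = 0.0101946 ms.
End-to-end = 1.154 ms.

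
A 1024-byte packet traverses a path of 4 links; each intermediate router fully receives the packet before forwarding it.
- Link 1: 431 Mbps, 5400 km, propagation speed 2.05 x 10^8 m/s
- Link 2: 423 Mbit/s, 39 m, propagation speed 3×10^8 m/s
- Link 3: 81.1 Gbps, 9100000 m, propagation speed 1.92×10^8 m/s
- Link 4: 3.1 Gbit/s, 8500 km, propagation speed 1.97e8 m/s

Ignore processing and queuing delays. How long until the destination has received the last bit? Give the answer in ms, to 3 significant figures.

117 ms

L = 1024 × 8 = 8192 bits.
Transmission delays (L/R per hop): 0.019007, 0.0193664, 0.000101011, 0.00264258 ms; sum = 0.041117 ms.
Propagation delays (d/s per hop): 26.3415, 0.00013, 47.3958, 43.1472 ms; sum = 116.885 ms.
End-to-end = 117 ms.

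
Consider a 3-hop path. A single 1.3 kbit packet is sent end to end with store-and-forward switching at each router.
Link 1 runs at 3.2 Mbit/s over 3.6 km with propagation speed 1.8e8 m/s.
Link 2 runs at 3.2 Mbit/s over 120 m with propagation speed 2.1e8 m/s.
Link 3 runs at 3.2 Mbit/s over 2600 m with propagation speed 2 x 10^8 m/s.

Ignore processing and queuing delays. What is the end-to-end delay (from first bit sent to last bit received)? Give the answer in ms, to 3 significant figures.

L = 1300 bits.
Transmission delay per hop = L/R = 1300/3200000 = 0.40625 ms; 3 hops → 1.21875 ms.
Propagation delays (d/s per hop): 0.02, 0.000571429, 0.013 ms; sum = 0.0335714 ms.
End-to-end = 1.25 ms.

1.25 ms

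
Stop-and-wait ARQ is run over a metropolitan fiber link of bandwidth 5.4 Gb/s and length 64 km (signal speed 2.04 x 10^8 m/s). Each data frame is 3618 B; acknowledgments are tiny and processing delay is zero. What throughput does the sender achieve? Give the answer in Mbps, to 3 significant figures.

45.7 Mbps

t_tx = L/R = 28944/5400000000 = 5.36e-06 s.
t_prop = 64000/204000000 = 0.000313725 s; RTT = 0.000627451 s.
Cycle = t_tx + RTT = 0.000632811 s.
Throughput = L / cycle = 28944 / 0.000632811 = 45.7 Mbps.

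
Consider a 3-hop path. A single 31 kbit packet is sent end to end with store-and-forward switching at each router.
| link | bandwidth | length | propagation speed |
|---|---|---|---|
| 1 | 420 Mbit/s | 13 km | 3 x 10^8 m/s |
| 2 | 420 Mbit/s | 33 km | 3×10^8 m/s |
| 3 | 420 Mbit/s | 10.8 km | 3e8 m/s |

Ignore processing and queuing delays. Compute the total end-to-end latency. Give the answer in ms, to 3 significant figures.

0.411 ms

L = 31000 bits.
Transmission delay per hop = L/R = 31000/420000000 = 0.0738095 ms; 3 hops → 0.221429 ms.
Propagation delays (d/s per hop): 0.0433333, 0.11, 0.036 ms; sum = 0.189333 ms.
End-to-end = 0.411 ms.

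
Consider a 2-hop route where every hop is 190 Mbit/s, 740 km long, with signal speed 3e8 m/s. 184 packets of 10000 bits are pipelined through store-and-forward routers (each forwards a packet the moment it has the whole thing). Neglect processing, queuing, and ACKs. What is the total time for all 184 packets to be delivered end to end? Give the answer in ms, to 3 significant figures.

14.7 ms

Per-hop transmission t_tx = L/R = 10000/190000000 = 0.0526316 ms.
Per-hop propagation t_prop = 740000/300000000 = 2.46667 ms.
Pipeline fill: first packet needs 2·t_tx to clear all hops; remaining 183 packets each add one t_tx.
Total = (2+184-1)·t_tx + 2·t_prop = 185·0.0526316 + 2·2.46667 = 14.7 ms.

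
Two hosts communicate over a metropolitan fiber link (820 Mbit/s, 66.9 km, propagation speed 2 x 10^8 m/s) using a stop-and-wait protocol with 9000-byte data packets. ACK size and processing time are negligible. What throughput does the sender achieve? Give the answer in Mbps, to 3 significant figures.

95.1 Mbps

t_tx = L/R = 72000/820000000 = 8.78049e-05 s.
t_prop = 66900/200000000 = 0.0003345 s; RTT = 0.000669 s.
Cycle = t_tx + RTT = 0.000756805 s.
Throughput = L / cycle = 72000 / 0.000756805 = 95.1 Mbps.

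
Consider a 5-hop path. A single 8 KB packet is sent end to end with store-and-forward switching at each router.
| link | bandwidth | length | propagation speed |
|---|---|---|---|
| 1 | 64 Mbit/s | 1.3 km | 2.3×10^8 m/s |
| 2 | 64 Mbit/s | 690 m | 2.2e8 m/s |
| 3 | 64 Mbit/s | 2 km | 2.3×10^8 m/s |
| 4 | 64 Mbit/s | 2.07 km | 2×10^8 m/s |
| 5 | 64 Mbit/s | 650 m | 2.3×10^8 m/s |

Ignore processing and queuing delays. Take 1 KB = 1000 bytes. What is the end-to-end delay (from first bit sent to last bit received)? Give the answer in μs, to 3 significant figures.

5030 μs

L = 64000 bits.
Transmission delay per hop = L/R = 64000/64000000 = 1000 μs; 5 hops → 5000 μs.
Propagation delays (d/s per hop): 5.65217, 3.13636, 8.69565, 10.35, 2.82609 μs; sum = 30.6603 μs.
End-to-end = 5030 μs.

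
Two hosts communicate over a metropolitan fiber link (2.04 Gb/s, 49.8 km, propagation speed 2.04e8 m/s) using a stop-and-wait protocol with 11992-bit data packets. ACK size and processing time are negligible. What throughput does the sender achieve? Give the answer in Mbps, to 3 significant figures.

t_tx = L/R = 11992/2040000000 = 5.87843e-06 s.
t_prop = 49800/204000000 = 0.000244118 s; RTT = 0.000488235 s.
Cycle = t_tx + RTT = 0.000494114 s.
Throughput = L / cycle = 11992 / 0.000494114 = 24.3 Mbps.

24.3 Mbps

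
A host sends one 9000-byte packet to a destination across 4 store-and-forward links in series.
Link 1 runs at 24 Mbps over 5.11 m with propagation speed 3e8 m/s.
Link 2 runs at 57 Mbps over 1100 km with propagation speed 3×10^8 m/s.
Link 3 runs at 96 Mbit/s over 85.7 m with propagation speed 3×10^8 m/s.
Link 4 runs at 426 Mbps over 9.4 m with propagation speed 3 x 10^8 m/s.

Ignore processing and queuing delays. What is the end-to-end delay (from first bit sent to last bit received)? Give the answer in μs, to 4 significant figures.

L = 9000 × 8 = 72000 bits.
Transmission delays (L/R per hop): 3000, 1263.16, 750, 169.014 μs; sum = 5182.17 μs.
Propagation delays (d/s per hop): 0.0170333, 3666.67, 0.285667, 0.0313333 μs; sum = 3667 μs.
End-to-end = 8849 μs.

8849 μs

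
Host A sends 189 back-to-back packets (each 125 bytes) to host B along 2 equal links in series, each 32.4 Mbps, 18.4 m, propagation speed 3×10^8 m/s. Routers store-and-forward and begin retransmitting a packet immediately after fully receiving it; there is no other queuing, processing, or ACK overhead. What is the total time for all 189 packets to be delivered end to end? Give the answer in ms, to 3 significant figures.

5.86 ms

Per-hop transmission t_tx = L/R = 1000/32400000 = 0.0308642 ms.
Per-hop propagation t_prop = 18.4/300000000 = 6.13333e-05 ms.
Pipeline fill: first packet needs 2·t_tx to clear all hops; remaining 188 packets each add one t_tx.
Total = (2+189-1)·t_tx + 2·t_prop = 190·0.0308642 + 2·6.13333e-05 = 5.86 ms.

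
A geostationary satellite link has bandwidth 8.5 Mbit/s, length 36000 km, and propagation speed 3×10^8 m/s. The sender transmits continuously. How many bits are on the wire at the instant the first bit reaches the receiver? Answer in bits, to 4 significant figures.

Propagation delay = 36000000 / 300000000 = 0.12 s.
BDP = R × t_prop = 8500000 × 0.12 = 1020000 bits.

1020000 bits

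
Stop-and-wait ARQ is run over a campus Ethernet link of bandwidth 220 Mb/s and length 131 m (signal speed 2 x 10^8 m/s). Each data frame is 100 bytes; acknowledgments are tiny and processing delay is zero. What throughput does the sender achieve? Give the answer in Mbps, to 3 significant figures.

t_tx = L/R = 800/220000000 = 3.63636e-06 s.
t_prop = 131/200000000 = 6.55e-07 s; RTT = 1.31e-06 s.
Cycle = t_tx + RTT = 4.94636e-06 s.
Throughput = L / cycle = 800 / 4.94636e-06 = 162 Mbps.

162 Mbps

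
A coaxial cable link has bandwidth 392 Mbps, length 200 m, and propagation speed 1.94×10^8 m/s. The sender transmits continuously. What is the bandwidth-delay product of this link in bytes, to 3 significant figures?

Propagation delay = 200 / 194000000 = 1.03093e-06 s.
BDP = R × t_prop = 392000000 × 1.03093e-06 = 404.124 bits.
In bytes: 404.124/8 = 50.5 bytes.

50.5 bytes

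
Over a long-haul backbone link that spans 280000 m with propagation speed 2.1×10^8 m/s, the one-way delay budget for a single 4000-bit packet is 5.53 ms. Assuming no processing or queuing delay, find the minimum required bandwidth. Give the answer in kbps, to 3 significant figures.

953 kbps

Propagation delay = 280000 / 210000000 = 1.33333 ms.
Transmission budget = 5.53 − 1.33333 = 4.19667 ms.
R ≥ L / t_tx = 4000 bits / 0.00419667 s = 953 kbps.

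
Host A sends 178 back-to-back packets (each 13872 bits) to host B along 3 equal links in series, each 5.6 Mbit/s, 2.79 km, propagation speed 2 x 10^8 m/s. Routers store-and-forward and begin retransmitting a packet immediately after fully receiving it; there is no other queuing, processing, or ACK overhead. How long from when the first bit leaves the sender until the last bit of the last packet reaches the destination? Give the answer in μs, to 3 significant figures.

446000 μs

Per-hop transmission t_tx = L/R = 13872/5600000 = 2477.14 μs.
Per-hop propagation t_prop = 2790/200000000 = 13.95 μs.
Pipeline fill: first packet needs 3·t_tx to clear all hops; remaining 177 packets each add one t_tx.
Total = (3+178-1)·t_tx + 3·t_prop = 180·2477.14 + 3·13.95 = 446000 μs.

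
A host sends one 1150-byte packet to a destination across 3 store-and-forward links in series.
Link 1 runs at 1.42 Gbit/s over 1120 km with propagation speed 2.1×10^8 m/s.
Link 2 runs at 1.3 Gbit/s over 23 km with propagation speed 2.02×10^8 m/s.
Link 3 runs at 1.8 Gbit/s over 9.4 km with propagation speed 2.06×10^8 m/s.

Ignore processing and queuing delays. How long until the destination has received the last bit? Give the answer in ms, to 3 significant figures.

5.51 ms

L = 1150 × 8 = 9200 bits.
Transmission delays (L/R per hop): 0.00647887, 0.00707692, 0.00511111 ms; sum = 0.0186669 ms.
Propagation delays (d/s per hop): 5.33333, 0.113861, 0.0456311 ms; sum = 5.49283 ms.
End-to-end = 5.51 ms.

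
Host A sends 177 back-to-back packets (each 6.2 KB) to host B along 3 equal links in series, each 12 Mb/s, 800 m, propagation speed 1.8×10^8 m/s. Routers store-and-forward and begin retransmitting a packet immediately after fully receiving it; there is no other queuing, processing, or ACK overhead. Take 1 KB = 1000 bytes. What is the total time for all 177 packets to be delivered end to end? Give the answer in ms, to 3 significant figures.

740 ms

Per-hop transmission t_tx = L/R = 49600/12000000 = 4.13333 ms.
Per-hop propagation t_prop = 800/180000000 = 0.00444444 ms.
Pipeline fill: first packet needs 3·t_tx to clear all hops; remaining 176 packets each add one t_tx.
Total = (3+177-1)·t_tx + 3·t_prop = 179·4.13333 + 3·0.00444444 = 740 ms.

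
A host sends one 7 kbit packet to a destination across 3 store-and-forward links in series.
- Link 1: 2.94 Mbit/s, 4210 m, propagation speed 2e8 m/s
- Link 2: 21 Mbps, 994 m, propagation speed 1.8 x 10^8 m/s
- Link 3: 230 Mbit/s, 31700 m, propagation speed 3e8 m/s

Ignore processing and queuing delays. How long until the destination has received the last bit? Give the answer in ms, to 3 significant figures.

L = 7000 bits.
Transmission delays (L/R per hop): 2.38095, 0.333333, 0.0304348 ms; sum = 2.74472 ms.
Propagation delays (d/s per hop): 0.02105, 0.00552222, 0.105667 ms; sum = 0.132239 ms.
End-to-end = 2.88 ms.

2.88 ms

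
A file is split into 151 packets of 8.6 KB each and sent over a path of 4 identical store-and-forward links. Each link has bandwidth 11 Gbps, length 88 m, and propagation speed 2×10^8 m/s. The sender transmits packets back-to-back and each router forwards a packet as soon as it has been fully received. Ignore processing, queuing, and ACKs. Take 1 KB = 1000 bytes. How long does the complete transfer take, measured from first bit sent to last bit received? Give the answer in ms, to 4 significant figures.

0.9650 ms

Per-hop transmission t_tx = L/R = 68800/11000000000 = 0.00625455 ms.
Per-hop propagation t_prop = 88/200000000 = 0.00044 ms.
Pipeline fill: first packet needs 4·t_tx to clear all hops; remaining 150 packets each add one t_tx.
Total = (4+151-1)·t_tx + 4·t_prop = 154·0.00625455 + 4·0.00044 = 0.9650 ms.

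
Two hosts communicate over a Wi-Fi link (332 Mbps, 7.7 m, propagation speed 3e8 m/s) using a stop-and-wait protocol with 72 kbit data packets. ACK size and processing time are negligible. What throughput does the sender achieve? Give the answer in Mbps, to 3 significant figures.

332 Mbps

t_tx = L/R = 72000/332000000 = 0.000216867 s.
t_prop = 7.7/300000000 = 2.56667e-08 s; RTT = 5.13333e-08 s.
Cycle = t_tx + RTT = 0.000216919 s.
Throughput = L / cycle = 72000 / 0.000216919 = 332 Mbps.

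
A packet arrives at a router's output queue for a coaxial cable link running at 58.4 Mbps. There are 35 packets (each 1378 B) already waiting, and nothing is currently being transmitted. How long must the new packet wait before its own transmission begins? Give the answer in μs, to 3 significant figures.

6610 μs

Each queued packet: L/R = 11024/58400000 = 188.767 μs.
35 queued → 6606.85 μs.
Queuing delay = 6610 μs.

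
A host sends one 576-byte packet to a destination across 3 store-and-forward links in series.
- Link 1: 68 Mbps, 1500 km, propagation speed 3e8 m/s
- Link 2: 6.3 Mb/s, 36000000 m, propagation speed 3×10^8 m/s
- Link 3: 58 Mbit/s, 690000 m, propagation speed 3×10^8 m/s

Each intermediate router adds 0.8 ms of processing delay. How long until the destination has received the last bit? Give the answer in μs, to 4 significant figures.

L = 576 × 8 = 4608 bits.
Transmission delays (L/R per hop): 67.7647, 731.429, 79.4483 μs; sum = 878.642 μs.
Propagation delays (d/s per hop): 5000, 120000, 2300 μs; sum = 127300 μs.
Processing at 2 router(s): 2 × 0.8 ms = 1600 μs.
End-to-end = 129800 μs.

129800 μs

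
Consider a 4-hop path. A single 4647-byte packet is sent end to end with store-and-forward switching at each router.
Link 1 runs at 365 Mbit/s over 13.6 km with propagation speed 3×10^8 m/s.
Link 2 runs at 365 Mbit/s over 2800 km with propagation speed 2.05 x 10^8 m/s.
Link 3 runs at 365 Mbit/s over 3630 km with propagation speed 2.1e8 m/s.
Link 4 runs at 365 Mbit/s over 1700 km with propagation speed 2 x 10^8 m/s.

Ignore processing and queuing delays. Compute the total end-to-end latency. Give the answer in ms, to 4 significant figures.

39.90 ms

L = 4647 × 8 = 37176 bits.
Transmission delay per hop = L/R = 37176/365000000 = 0.101852 ms; 4 hops → 0.407408 ms.
Propagation delays (d/s per hop): 0.0453333, 13.6585, 17.2857, 8.5 ms; sum = 39.4896 ms.
End-to-end = 39.90 ms.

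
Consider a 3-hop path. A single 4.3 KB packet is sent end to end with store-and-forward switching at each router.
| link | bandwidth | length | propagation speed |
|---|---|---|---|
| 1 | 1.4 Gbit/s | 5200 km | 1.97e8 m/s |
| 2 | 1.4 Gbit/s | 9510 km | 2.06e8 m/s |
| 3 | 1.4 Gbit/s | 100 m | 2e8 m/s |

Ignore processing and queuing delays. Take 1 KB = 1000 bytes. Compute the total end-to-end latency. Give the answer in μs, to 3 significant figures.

L = 34400 bits.
Transmission delay per hop = L/R = 34400/1400000000 = 24.5714 μs; 3 hops → 73.7143 μs.
Propagation delays (d/s per hop): 26395.9, 46165, 0.5 μs; sum = 72561.5 μs.
End-to-end = 72600 μs.

72600 μs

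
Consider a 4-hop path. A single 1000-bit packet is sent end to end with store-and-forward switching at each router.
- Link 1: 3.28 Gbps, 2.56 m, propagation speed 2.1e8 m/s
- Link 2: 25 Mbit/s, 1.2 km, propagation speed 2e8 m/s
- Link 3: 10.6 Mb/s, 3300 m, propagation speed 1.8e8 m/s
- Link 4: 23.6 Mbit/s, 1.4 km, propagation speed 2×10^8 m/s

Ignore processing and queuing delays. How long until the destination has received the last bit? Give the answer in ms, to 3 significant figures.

0.208 ms

Transmission delays (L/R per hop): 0.000304878, 0.04, 0.0943396, 0.0423729 ms; sum = 0.177017 ms.
Propagation delays (d/s per hop): 1.21905e-05, 0.006, 0.0183333, 0.007 ms; sum = 0.0313455 ms.
End-to-end = 0.208 ms.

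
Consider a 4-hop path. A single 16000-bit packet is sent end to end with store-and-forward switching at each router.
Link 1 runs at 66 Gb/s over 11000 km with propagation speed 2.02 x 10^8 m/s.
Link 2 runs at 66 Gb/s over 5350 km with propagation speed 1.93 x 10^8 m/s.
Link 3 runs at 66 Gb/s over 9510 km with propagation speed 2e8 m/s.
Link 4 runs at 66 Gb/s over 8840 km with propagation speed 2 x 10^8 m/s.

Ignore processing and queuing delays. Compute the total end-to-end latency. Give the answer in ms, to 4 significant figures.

173.9 ms

Transmission delay per hop = L/R = 16000/66000000000 = 0.000242424 ms; 4 hops → 0.000969697 ms.
Propagation delays (d/s per hop): 54.4554, 27.7202, 47.55, 44.2 ms; sum = 173.926 ms.
End-to-end = 173.9 ms.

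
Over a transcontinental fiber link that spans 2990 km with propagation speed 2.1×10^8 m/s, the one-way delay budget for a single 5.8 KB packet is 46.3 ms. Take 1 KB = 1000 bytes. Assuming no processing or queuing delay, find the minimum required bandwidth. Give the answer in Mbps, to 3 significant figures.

L = 46400 bits.
Propagation delay = 2990000 / 210000000 = 14.2381 ms.
Transmission budget = 46.3 − 14.2381 = 32.0619 ms.
R ≥ L / t_tx = 46400 bits / 0.0320619 s = 1.45 Mbps.

1.45 Mbps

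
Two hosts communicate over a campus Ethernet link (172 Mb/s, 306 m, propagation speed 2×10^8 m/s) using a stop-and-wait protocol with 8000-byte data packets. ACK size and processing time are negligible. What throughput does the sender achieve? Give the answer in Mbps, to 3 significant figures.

t_tx = L/R = 64000/172000000 = 0.000372093 s.
t_prop = 306/200000000 = 1.53e-06 s; RTT = 3.06e-06 s.
Cycle = t_tx + RTT = 0.000375153 s.
Throughput = L / cycle = 64000 / 0.000375153 = 171 Mbps.

171 Mbps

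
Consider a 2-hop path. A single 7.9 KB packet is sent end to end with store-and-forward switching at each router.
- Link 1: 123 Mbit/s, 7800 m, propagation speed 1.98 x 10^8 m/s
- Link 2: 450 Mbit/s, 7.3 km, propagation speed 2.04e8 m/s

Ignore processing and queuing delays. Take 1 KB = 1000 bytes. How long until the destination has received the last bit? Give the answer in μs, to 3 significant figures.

L = 63200 bits.
Transmission delays (L/R per hop): 513.821, 140.444 μs; sum = 654.266 μs.
Propagation delays (d/s per hop): 39.3939, 35.7843 μs; sum = 75.1783 μs.
End-to-end = 729 μs.

729 μs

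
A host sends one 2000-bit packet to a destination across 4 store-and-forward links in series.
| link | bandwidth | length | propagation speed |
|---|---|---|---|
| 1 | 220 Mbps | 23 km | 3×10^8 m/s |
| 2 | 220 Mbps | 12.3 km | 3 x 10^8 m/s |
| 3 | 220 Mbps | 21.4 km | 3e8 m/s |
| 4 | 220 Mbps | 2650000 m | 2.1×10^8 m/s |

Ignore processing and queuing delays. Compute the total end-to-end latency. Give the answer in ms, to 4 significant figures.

Transmission delay per hop = L/R = 2000/220000000 = 0.00909091 ms; 4 hops → 0.0363636 ms.
Propagation delays (d/s per hop): 0.0766667, 0.041, 0.0713333, 12.619 ms; sum = 12.808 ms.
End-to-end = 12.84 ms.

12.84 ms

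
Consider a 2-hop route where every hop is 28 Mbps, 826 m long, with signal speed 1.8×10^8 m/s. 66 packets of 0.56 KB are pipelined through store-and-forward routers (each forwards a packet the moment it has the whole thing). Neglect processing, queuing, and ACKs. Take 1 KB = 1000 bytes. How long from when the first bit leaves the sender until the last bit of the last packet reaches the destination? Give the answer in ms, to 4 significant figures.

10.73 ms

Per-hop transmission t_tx = L/R = 4480/28000000 = 0.16 ms.
Per-hop propagation t_prop = 826/180000000 = 0.00458889 ms.
Pipeline fill: first packet needs 2·t_tx to clear all hops; remaining 65 packets each add one t_tx.
Total = (2+66-1)·t_tx + 2·t_prop = 67·0.16 + 2·0.00458889 = 10.73 ms.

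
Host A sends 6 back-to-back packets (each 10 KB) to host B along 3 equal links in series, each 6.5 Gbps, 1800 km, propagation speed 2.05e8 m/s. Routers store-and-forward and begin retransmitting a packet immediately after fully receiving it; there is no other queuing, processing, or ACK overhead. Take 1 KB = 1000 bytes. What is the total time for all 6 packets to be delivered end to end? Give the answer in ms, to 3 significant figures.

Per-hop transmission t_tx = L/R = 80000/6500000000 = 0.0123077 ms.
Per-hop propagation t_prop = 1800000/2.05e+08 = 8.78049 ms.
Pipeline fill: first packet needs 3·t_tx to clear all hops; remaining 5 packets each add one t_tx.
Total = (3+6-1)·t_tx + 3·t_prop = 8·0.0123077 + 3·8.78049 = 26.4 ms.

26.4 ms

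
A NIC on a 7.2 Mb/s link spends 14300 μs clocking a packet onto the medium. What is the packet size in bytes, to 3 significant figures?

12900 bytes

L = R × t_tx = 7200000 b/s × 0.0143 s = 102960 bits.
In bytes: 102960 / 8 = 12900 bytes.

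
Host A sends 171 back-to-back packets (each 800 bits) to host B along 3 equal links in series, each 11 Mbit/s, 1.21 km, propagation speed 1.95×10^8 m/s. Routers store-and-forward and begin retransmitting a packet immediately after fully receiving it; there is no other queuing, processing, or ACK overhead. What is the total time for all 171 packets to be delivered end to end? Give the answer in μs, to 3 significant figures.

Per-hop transmission t_tx = L/R = 800/11000000 = 72.7273 μs.
Per-hop propagation t_prop = 1210/195000000 = 6.20513 μs.
Pipeline fill: first packet needs 3·t_tx to clear all hops; remaining 170 packets each add one t_tx.
Total = (3+171-1)·t_tx + 3·t_prop = 173·72.7273 + 3·6.20513 = 12600 μs.

12600 μs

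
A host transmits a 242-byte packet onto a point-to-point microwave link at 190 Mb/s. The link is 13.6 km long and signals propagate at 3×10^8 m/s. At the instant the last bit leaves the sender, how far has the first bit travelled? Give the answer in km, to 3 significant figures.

t_tx = L/R = 1936/190000000 = 1.01895e-05 s.
Distance = s × t_tx = 300000000 × 1.01895e-05 = 3.06 km.

3.06 km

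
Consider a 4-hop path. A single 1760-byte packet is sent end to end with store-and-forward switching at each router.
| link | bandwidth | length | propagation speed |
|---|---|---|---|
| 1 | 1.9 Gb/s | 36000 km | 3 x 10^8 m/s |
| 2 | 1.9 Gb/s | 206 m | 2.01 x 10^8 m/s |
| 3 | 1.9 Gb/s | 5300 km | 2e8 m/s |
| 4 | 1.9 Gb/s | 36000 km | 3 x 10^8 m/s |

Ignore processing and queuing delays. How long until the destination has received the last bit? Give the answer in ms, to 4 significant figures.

L = 1760 × 8 = 14080 bits.
Transmission delay per hop = L/R = 14080/1900000000 = 0.00741053 ms; 4 hops → 0.0296421 ms.
Propagation delays (d/s per hop): 120, 0.00102488, 26.5, 120 ms; sum = 266.501 ms.
End-to-end = 266.5 ms.

266.5 ms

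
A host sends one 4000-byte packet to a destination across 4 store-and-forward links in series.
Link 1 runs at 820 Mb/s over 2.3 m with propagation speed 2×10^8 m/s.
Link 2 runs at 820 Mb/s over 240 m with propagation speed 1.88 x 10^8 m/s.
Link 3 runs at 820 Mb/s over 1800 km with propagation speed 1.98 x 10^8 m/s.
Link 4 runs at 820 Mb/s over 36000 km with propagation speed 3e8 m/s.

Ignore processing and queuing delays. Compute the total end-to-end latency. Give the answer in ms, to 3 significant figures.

L = 4000 × 8 = 32000 bits.
Transmission delay per hop = L/R = 32000/820000000 = 0.0390244 ms; 4 hops → 0.156098 ms.
Propagation delays (d/s per hop): 1.15e-05, 0.0012766, 9.09091, 120 ms; sum = 129.092 ms.
End-to-end = 129 ms.

129 ms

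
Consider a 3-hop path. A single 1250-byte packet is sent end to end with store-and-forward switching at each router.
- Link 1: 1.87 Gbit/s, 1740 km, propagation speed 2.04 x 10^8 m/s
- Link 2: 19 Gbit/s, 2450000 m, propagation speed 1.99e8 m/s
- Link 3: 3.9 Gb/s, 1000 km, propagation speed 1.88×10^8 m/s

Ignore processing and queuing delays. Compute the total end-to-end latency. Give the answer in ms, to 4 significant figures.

L = 1250 × 8 = 10000 bits.
Transmission delays (L/R per hop): 0.00534759, 0.000526316, 0.0025641 ms; sum = 0.00843801 ms.
Propagation delays (d/s per hop): 8.52941, 12.3116, 5.31915 ms; sum = 26.1601 ms.
End-to-end = 26.17 ms.

26.17 ms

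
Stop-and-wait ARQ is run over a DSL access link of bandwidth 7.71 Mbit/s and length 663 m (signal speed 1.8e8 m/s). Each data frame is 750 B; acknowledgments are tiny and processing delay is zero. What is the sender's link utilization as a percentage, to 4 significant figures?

99.06 %

t_tx = L/R = 6000/7710000 = 0.00077821 s.
t_prop = 663/180000000 = 3.68333e-06 s; RTT = 7.36667e-06 s.
Cycle = t_tx + RTT = 0.000785577 s.
Utilization = t_tx / cycle = 0.00077821/0.000785577 = 99.06 %.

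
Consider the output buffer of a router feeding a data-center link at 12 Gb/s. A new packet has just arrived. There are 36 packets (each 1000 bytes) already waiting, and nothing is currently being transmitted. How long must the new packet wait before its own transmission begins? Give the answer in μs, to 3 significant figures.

24.0 μs

Each queued packet: L/R = 8000/12000000000 = 0.666667 μs.
36 queued → 24 μs.
Queuing delay = 24.0 μs.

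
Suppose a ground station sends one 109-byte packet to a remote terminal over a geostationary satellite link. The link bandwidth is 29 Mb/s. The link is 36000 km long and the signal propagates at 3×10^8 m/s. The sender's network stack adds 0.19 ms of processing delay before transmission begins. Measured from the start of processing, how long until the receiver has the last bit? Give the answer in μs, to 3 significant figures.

L = 109 × 8 = 872 bits.
Transmission delay = L/R = 872 / 29000000 = 30.069 μs.
Propagation delay = d/s = 36000000 m / 300000000 m/s = 120000 μs.
Plus processing delay 0.19 ms = 190 μs.
Total = 120000 μs.

120000 μs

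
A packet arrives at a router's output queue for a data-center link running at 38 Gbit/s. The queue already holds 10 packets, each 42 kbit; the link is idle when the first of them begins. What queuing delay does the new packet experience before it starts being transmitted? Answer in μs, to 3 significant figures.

Each queued packet: L/R = 42000/38000000000 = 1.10526 μs.
10 queued → 11.0526 μs.
Queuing delay = 11.1 μs.

11.1 μs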